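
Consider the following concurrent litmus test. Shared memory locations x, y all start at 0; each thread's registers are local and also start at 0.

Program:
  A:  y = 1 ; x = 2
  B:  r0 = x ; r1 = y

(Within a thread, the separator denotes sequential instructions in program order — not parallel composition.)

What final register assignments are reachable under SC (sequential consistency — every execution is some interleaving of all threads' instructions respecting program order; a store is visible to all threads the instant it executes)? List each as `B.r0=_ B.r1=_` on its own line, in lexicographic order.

B.r0=0 B.r1=0
B.r0=0 B.r1=1
B.r0=2 B.r1=1

outcome vector order: (B.r0,B.r1)
|SC outcomes| = 3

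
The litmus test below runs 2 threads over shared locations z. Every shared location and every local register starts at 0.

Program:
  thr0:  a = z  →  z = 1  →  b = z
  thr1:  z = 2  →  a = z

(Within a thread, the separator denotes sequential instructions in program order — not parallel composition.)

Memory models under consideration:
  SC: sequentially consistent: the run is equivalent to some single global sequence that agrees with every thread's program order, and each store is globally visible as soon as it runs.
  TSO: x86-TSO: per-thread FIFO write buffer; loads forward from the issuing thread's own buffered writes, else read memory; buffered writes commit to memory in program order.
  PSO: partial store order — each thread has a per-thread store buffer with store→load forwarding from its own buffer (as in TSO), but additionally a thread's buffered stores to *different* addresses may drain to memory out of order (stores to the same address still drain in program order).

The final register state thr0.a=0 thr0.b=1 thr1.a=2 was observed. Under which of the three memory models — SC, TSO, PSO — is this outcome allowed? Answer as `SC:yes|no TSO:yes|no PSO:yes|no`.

outcome vector order: (thr0.a,thr0.b,thr1.a)
SC (5): 0/1/1 0/1/2 0/2/2 2/1/1 2/1/2
TSO (5): 0/1/1 0/1/2 0/2/2 2/1/1 2/1/2
PSO (5): 0/1/1 0/1/2 0/2/2 2/1/1 2/1/2
target 0/1/2 ∈ {SC,TSO,PSO}

SC:yes TSO:yes PSO:yes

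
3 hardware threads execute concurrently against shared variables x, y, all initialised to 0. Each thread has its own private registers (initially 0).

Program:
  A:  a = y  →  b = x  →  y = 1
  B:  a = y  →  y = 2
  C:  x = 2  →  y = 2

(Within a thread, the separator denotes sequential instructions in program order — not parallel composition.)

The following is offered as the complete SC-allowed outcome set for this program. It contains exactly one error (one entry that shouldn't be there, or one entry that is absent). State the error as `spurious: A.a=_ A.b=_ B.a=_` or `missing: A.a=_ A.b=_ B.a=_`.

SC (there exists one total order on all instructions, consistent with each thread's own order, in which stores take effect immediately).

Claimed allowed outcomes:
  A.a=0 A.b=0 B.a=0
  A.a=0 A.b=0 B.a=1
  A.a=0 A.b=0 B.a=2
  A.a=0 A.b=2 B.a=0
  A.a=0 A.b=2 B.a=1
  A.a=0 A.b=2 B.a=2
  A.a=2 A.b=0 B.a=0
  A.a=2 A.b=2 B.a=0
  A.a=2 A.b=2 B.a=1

outcome vector order: (A.a,A.b,B.a)
SC: 10 outcomes — {<0 0 0>; <0 0 1>; <0 0 2>; <0 2 0>; <0 2 1>; <0 2 2>; <2 0 0>; <2 2 0>; <2 2 1>; <2 2 2>}
SC∖claimed = {<2 2 2>}

missing: A.a=2 A.b=2 B.a=2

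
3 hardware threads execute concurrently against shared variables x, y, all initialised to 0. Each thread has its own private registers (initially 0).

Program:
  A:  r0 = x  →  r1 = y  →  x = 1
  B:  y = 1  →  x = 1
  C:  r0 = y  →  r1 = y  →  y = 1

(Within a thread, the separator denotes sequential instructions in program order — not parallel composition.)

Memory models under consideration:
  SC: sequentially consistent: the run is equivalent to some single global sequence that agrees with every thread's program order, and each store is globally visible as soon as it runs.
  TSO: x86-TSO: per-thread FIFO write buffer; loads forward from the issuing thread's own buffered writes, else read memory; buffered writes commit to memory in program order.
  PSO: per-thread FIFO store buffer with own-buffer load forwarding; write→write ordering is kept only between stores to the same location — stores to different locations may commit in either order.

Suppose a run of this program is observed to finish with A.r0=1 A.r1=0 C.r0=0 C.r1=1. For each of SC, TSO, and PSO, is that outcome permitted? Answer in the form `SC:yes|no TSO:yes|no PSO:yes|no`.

SC:no TSO:no PSO:yes

outcome vector order: (A.r0,A.r1,C.r0,C.r1)
SC (9): 0/0/0/0 0/0/0/1 0/0/1/1 0/1/0/0 0/1/0/1 0/1/1/1 1/1/0/0 1/1/0/1 1/1/1/1
TSO (9): 0/0/0/0 0/0/0/1 0/0/1/1 0/1/0/0 0/1/0/1 0/1/1/1 1/1/0/0 1/1/0/1 1/1/1/1
PSO (12): 0/0/0/0 0/0/0/1 0/0/1/1 0/1/0/0 0/1/0/1 0/1/1/1 1/0/0/0 1/0/0/1 1/0/1/1 1/1/0/0 1/1/0/1 1/1/1/1
target 1/0/0/1 ∈ {PSO}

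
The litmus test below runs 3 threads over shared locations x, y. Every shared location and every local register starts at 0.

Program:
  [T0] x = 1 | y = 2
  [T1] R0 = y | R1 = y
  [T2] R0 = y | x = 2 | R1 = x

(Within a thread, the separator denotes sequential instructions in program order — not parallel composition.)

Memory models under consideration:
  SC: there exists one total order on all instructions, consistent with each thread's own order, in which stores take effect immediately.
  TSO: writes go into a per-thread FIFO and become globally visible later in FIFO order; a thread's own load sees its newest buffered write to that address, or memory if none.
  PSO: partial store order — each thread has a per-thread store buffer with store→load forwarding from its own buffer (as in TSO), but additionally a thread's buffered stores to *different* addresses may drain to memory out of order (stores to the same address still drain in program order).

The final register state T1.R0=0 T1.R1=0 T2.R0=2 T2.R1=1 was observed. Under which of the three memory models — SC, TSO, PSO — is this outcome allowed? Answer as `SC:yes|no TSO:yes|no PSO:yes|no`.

outcome vector order: (T1.R0,T1.R1,T2.R0,T2.R1)
SC (9): <0 0 0 1>, <0 0 0 2>, <0 0 2 2>, <0 2 0 1>, <0 2 0 2>, <0 2 2 2>, <2 2 0 1>, <2 2 0 2>, <2 2 2 2>
TSO (9): <0 0 0 1>, <0 0 0 2>, <0 0 2 2>, <0 2 0 1>, <0 2 0 2>, <0 2 2 2>, <2 2 0 1>, <2 2 0 2>, <2 2 2 2>
PSO (12): <0 0 0 1>, <0 0 0 2>, <0 0 2 1>, <0 0 2 2>, <0 2 0 1>, <0 2 0 2>, <0 2 2 1>, <0 2 2 2>, <2 2 0 1>, <2 2 0 2>, <2 2 2 1>, <2 2 2 2>
target <0 0 2 1> ∈ {PSO}

SC:no TSO:no PSO:yes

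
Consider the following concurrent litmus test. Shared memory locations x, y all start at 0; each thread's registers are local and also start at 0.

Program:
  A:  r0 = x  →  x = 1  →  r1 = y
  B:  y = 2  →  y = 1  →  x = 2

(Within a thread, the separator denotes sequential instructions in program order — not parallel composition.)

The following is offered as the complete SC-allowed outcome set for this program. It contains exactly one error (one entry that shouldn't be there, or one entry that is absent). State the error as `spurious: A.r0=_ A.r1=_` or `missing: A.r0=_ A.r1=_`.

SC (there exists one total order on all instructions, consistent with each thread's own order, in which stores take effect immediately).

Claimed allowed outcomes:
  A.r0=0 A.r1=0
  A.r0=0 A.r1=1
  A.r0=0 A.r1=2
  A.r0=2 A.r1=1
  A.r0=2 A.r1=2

spurious: A.r0=2 A.r1=2

outcome vector order: (A.r0,A.r1)
SC (4): (0,0) (0,1) (0,2) (2,1)
claimed∖SC = {(2,2)}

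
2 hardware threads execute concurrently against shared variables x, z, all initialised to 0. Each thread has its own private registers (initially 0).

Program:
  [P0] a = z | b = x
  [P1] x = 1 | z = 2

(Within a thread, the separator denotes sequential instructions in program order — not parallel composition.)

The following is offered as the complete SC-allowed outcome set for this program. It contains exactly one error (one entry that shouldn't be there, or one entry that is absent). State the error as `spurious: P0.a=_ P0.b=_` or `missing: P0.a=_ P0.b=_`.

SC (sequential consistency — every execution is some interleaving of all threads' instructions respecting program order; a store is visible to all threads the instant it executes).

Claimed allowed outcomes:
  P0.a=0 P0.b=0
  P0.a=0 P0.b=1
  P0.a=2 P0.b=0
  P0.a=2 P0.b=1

outcome vector order: (P0.a,P0.b)
SC: 3 outcomes — {0/0 0/1 2/1}
claimed∖SC = {2/0}

spurious: P0.a=2 P0.b=0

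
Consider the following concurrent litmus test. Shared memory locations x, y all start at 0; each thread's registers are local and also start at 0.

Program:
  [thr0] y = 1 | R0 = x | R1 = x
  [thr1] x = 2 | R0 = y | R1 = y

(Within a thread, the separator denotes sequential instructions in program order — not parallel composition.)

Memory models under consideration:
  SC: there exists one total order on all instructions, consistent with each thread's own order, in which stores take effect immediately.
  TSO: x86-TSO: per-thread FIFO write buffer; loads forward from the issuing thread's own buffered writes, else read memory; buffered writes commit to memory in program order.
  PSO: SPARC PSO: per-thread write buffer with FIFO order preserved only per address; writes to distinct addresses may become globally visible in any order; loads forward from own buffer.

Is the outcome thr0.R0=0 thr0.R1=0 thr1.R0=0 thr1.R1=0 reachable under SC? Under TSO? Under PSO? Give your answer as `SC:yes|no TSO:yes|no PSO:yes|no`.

outcome vector order: (thr0.R0,thr0.R1,thr1.R0,thr1.R1)
[SC] allowed = {<0 0 1 1>; <0 2 1 1>; <2 2 0 0>; <2 2 0 1>; <2 2 1 1>}
[TSO] allowed = {<0 0 0 0>; <0 0 0 1>; <0 0 1 1>; <0 2 0 0>; <0 2 0 1>; <0 2 1 1>; <2 2 0 0>; <2 2 0 1>; <2 2 1 1>}
[PSO] allowed = {<0 0 0 0>; <0 0 0 1>; <0 0 1 1>; <0 2 0 0>; <0 2 0 1>; <0 2 1 1>; <2 2 0 0>; <2 2 0 1>; <2 2 1 1>}
target <0 0 0 0> ∈ {TSO,PSO}

SC:no TSO:yes PSO:yes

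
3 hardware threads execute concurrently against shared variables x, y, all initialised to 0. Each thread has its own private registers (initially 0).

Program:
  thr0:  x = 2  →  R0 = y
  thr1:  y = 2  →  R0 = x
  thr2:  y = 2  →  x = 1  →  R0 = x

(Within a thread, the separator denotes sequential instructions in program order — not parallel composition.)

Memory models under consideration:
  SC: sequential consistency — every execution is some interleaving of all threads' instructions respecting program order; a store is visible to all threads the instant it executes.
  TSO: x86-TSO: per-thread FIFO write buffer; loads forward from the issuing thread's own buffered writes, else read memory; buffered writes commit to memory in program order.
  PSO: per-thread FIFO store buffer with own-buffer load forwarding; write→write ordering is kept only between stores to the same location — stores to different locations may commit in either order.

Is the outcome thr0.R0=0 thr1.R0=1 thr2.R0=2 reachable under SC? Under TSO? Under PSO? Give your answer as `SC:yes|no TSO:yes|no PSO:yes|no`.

outcome vector order: (thr0.R0,thr1.R0,thr2.R0)
under SC → 011 021 201 202 211 212 221 222
under TSO → 001 002 011 012 021 022 201 202 211 212 221 222
under PSO → 001 002 011 012 021 022 201 202 211 212 221 222
target 012 ∈ {TSO,PSO}

SC:no TSO:yes PSO:yes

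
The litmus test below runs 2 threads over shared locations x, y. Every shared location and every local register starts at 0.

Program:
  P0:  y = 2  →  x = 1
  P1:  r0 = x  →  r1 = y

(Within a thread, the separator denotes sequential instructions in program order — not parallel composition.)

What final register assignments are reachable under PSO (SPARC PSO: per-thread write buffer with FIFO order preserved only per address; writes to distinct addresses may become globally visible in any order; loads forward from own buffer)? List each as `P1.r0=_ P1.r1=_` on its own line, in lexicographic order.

outcome vector order: (P1.r0,P1.r1)
|PSO outcomes| = 4

P1.r0=0 P1.r1=0
P1.r0=0 P1.r1=2
P1.r0=1 P1.r1=0
P1.r0=1 P1.r1=2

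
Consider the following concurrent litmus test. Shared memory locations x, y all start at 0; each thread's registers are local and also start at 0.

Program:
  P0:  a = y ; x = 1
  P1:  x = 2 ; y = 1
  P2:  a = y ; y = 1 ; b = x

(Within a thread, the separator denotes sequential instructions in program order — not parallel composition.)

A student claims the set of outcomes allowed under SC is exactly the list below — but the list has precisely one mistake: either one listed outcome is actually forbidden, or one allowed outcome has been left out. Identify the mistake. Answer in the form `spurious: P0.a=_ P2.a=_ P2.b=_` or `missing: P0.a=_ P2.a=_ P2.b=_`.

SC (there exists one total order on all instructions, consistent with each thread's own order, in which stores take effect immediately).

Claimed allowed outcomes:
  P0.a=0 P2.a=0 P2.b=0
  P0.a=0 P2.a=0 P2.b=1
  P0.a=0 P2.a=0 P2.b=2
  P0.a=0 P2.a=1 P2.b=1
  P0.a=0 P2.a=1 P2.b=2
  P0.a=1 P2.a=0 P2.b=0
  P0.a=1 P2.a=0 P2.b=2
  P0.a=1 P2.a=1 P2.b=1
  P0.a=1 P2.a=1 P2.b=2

missing: P0.a=1 P2.a=0 P2.b=1

outcome vector order: (P0.a,P2.a,P2.b)
under SC → (0,0,0); (0,0,1); (0,0,2); (0,1,1); (0,1,2); (1,0,0); (1,0,1); (1,0,2); (1,1,1); (1,1,2)
SC∖claimed = {(1,0,1)}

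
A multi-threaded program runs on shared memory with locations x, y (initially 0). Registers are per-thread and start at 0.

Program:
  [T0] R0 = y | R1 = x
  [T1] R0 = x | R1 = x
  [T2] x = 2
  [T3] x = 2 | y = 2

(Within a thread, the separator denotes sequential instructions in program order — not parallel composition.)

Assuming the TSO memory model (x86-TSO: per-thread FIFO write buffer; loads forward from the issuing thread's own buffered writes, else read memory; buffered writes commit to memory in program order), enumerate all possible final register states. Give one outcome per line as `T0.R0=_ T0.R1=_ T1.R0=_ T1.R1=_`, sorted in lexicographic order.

T0.R0=0 T0.R1=0 T1.R0=0 T1.R1=0
T0.R0=0 T0.R1=0 T1.R0=0 T1.R1=2
T0.R0=0 T0.R1=0 T1.R0=2 T1.R1=2
T0.R0=0 T0.R1=2 T1.R0=0 T1.R1=0
T0.R0=0 T0.R1=2 T1.R0=0 T1.R1=2
T0.R0=0 T0.R1=2 T1.R0=2 T1.R1=2
T0.R0=2 T0.R1=2 T1.R0=0 T1.R1=0
T0.R0=2 T0.R1=2 T1.R0=0 T1.R1=2
T0.R0=2 T0.R1=2 T1.R0=2 T1.R1=2

outcome vector order: (T0.R0,T0.R1,T1.R0,T1.R1)
|TSO outcomes| = 9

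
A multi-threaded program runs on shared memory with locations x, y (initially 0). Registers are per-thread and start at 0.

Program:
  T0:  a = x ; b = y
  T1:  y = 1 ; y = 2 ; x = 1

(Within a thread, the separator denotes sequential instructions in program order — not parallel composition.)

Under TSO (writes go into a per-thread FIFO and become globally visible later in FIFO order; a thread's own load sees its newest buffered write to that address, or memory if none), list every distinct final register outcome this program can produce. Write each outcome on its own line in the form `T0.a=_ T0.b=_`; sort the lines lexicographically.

T0.a=0 T0.b=0
T0.a=0 T0.b=1
T0.a=0 T0.b=2
T0.a=1 T0.b=2

outcome vector order: (T0.a,T0.b)
|TSO outcomes| = 4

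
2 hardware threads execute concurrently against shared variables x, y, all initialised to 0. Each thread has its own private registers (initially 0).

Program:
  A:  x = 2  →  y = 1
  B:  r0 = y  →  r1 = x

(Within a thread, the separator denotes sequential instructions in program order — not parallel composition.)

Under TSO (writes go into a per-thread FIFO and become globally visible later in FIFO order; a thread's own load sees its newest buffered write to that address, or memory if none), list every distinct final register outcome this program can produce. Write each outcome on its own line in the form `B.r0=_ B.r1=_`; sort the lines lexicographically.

outcome vector order: (B.r0,B.r1)
|TSO outcomes| = 3

B.r0=0 B.r1=0
B.r0=0 B.r1=2
B.r0=1 B.r1=2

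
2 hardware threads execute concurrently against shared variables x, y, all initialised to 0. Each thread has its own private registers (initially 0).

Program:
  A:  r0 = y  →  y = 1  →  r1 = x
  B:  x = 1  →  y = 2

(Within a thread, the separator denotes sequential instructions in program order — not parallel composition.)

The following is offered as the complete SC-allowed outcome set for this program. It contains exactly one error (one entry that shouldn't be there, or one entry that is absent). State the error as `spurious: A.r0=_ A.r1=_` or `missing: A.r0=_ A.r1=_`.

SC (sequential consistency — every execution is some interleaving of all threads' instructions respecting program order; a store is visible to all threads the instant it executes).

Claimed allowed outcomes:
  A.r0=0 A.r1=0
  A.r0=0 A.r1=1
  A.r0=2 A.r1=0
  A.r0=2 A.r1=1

outcome vector order: (A.r0,A.r1)
SC (3): (0,0); (0,1); (2,1)
claimed∖SC = {(2,0)}

spurious: A.r0=2 A.r1=0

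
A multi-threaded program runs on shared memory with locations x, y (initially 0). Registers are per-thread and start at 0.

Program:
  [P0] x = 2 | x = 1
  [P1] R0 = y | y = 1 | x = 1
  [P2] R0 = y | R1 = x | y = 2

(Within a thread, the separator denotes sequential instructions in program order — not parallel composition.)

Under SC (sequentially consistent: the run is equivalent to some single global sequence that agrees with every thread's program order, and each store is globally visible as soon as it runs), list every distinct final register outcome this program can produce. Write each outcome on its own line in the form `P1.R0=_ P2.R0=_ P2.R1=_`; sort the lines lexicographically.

outcome vector order: (P1.R0,P2.R0,P2.R1)
|SC outcomes| = 9

P1.R0=0 P2.R0=0 P2.R1=0
P1.R0=0 P2.R0=0 P2.R1=1
P1.R0=0 P2.R0=0 P2.R1=2
P1.R0=0 P2.R0=1 P2.R1=0
P1.R0=0 P2.R0=1 P2.R1=1
P1.R0=0 P2.R0=1 P2.R1=2
P1.R0=2 P2.R0=0 P2.R1=0
P1.R0=2 P2.R0=0 P2.R1=1
P1.R0=2 P2.R0=0 P2.R1=2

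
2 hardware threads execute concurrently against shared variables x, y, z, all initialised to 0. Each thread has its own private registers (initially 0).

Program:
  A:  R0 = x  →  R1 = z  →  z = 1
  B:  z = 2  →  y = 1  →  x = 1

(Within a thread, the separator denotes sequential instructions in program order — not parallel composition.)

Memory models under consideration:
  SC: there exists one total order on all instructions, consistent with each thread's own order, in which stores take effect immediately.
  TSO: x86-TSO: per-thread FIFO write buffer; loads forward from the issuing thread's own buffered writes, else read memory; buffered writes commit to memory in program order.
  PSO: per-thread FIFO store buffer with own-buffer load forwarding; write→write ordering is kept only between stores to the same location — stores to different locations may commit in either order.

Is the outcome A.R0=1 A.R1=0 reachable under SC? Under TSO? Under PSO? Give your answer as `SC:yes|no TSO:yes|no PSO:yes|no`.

outcome vector order: (A.R0,A.R1)
SC (3): <0 0>; <0 2>; <1 2>
TSO (3): <0 0>; <0 2>; <1 2>
PSO (4): <0 0>; <0 2>; <1 0>; <1 2>
target <1 0> ∈ {PSO}

SC:no TSO:no PSO:yes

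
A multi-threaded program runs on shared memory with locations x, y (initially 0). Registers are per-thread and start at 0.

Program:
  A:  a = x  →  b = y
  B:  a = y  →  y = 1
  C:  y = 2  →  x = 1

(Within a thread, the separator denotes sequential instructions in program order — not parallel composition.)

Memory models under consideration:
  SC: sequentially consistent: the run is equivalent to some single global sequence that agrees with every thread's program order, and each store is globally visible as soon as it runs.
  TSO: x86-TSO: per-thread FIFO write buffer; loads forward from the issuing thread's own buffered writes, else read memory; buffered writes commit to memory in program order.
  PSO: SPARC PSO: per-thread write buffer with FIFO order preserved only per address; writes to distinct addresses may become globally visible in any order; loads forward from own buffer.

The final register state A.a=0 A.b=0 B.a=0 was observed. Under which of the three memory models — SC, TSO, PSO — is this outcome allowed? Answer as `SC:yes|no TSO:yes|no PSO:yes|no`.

outcome vector order: (A.a,A.b,B.a)
SC: 10 outcomes — {0/0/0, 0/0/2, 0/1/0, 0/1/2, 0/2/0, 0/2/2, 1/1/0, 1/1/2, 1/2/0, 1/2/2}
TSO: 10 outcomes — {0/0/0, 0/0/2, 0/1/0, 0/1/2, 0/2/0, 0/2/2, 1/1/0, 1/1/2, 1/2/0, 1/2/2}
PSO: 12 outcomes — {0/0/0, 0/0/2, 0/1/0, 0/1/2, 0/2/0, 0/2/2, 1/0/0, 1/0/2, 1/1/0, 1/1/2, 1/2/0, 1/2/2}
target 0/0/0 ∈ {SC,TSO,PSO}

SC:yes TSO:yes PSO:yes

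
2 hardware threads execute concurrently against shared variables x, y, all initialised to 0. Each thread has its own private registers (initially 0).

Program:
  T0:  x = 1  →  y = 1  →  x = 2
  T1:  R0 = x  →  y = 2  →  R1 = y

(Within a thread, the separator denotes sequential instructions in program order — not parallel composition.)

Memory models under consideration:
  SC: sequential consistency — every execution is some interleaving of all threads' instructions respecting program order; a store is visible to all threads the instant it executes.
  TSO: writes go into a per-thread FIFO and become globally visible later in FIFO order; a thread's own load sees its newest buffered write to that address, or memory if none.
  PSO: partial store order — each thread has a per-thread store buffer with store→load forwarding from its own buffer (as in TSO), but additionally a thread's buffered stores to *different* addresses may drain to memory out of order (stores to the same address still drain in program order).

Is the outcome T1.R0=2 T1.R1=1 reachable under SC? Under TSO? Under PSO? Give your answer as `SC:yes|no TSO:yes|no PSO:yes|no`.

outcome vector order: (T1.R0,T1.R1)
SC: 5 outcomes — {(0,1), (0,2), (1,1), (1,2), (2,2)}
TSO: 5 outcomes — {(0,1), (0,2), (1,1), (1,2), (2,2)}
PSO: 6 outcomes — {(0,1), (0,2), (1,1), (1,2), (2,1), (2,2)}
target (2,1) ∈ {PSO}

SC:no TSO:no PSO:yes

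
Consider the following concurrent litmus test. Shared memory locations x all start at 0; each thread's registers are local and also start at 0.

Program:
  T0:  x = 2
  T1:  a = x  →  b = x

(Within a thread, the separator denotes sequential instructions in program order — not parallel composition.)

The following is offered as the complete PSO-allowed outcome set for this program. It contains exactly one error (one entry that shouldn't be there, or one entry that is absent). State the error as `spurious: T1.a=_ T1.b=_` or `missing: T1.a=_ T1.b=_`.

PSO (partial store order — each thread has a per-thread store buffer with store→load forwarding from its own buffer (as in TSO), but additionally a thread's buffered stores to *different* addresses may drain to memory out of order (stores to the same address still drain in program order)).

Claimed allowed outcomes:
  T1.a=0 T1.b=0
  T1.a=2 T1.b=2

missing: T1.a=0 T1.b=2

outcome vector order: (T1.a,T1.b)
[PSO] allowed = {<0 0>; <0 2>; <2 2>}
PSO∖claimed = {<0 2>}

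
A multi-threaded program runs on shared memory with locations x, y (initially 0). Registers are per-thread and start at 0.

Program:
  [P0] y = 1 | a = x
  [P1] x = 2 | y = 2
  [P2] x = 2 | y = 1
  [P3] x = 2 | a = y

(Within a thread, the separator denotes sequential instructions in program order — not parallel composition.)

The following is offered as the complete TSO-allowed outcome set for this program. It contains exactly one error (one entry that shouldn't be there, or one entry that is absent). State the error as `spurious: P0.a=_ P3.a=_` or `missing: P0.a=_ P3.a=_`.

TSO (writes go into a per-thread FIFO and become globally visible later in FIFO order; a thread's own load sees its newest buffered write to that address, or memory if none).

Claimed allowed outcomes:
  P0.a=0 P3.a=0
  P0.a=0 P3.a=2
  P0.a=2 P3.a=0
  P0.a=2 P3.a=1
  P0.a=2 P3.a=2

outcome vector order: (P0.a,P3.a)
TSO (6): 00 01 02 20 21 22
TSO∖claimed = {01}

missing: P0.a=0 P3.a=1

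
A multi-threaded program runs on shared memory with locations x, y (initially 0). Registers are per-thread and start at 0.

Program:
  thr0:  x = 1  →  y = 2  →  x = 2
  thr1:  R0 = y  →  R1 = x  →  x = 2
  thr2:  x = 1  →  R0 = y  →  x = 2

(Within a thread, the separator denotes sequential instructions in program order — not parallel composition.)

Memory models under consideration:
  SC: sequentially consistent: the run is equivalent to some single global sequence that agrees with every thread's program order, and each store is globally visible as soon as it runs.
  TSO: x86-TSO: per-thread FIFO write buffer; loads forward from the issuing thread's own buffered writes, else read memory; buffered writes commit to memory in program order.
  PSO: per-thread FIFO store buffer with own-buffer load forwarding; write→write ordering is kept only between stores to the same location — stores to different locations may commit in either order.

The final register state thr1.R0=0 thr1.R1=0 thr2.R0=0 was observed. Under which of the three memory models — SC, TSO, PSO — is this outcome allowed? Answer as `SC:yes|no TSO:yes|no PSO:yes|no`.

outcome vector order: (thr1.R0,thr1.R1,thr2.R0)
under SC → <0 0 0>; <0 0 2>; <0 1 0>; <0 1 2>; <0 2 0>; <0 2 2>; <2 1 0>; <2 1 2>; <2 2 0>; <2 2 2>
under TSO → <0 0 0>; <0 0 2>; <0 1 0>; <0 1 2>; <0 2 0>; <0 2 2>; <2 1 0>; <2 1 2>; <2 2 0>; <2 2 2>
under PSO → <0 0 0>; <0 0 2>; <0 1 0>; <0 1 2>; <0 2 0>; <0 2 2>; <2 0 0>; <2 0 2>; <2 1 0>; <2 1 2>; <2 2 0>; <2 2 2>
target <0 0 0> ∈ {SC,TSO,PSO}

SC:yes TSO:yes PSO:yes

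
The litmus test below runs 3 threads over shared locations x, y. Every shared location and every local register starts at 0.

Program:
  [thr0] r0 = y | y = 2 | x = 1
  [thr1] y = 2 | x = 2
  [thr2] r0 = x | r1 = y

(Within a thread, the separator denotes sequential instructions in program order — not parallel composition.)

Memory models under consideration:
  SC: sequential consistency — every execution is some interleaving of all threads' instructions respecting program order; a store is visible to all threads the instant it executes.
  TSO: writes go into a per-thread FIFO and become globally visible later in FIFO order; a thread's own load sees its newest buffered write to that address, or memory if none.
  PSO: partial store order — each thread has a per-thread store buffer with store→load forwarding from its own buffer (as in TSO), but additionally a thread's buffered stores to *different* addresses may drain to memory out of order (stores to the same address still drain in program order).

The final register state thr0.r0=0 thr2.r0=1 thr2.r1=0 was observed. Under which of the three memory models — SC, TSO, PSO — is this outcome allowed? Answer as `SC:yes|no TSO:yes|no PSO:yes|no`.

outcome vector order: (thr0.r0,thr2.r0,thr2.r1)
[SC] allowed = {0/0/0 0/0/2 0/1/2 0/2/2 2/0/0 2/0/2 2/1/2 2/2/2}
[TSO] allowed = {0/0/0 0/0/2 0/1/2 0/2/2 2/0/0 2/0/2 2/1/2 2/2/2}
[PSO] allowed = {0/0/0 0/0/2 0/1/0 0/1/2 0/2/0 0/2/2 2/0/0 2/0/2 2/1/2 2/2/0 2/2/2}
target 0/1/0 ∈ {PSO}

SC:no TSO:no PSO:yes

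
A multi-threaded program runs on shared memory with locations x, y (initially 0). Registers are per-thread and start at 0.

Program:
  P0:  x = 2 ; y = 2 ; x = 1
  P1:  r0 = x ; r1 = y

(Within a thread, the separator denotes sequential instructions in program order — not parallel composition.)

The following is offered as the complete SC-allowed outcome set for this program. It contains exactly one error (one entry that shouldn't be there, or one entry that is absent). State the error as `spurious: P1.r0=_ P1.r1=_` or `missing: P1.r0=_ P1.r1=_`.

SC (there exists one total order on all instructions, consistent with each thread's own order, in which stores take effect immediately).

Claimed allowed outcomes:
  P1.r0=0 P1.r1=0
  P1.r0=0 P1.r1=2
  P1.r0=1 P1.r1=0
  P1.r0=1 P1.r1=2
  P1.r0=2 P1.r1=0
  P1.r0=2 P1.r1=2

spurious: P1.r0=1 P1.r1=0

outcome vector order: (P1.r0,P1.r1)
SC: 5 outcomes — {0/0; 0/2; 1/2; 2/0; 2/2}
claimed∖SC = {1/0}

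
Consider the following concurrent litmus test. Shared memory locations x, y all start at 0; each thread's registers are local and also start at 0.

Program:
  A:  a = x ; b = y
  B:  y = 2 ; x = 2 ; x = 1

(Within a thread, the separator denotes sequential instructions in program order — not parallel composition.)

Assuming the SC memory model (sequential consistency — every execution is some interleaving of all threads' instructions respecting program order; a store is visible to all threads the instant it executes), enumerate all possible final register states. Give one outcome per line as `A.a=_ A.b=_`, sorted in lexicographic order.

A.a=0 A.b=0
A.a=0 A.b=2
A.a=1 A.b=2
A.a=2 A.b=2

outcome vector order: (A.a,A.b)
|SC outcomes| = 4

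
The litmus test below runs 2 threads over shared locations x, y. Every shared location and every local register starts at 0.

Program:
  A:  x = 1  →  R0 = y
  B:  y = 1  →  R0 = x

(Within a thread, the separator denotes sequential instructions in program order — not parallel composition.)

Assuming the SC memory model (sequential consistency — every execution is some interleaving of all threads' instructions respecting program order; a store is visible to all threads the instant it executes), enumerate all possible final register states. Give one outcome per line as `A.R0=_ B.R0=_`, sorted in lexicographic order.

outcome vector order: (A.R0,B.R0)
|SC outcomes| = 3

A.R0=0 B.R0=1
A.R0=1 B.R0=0
A.R0=1 B.R0=1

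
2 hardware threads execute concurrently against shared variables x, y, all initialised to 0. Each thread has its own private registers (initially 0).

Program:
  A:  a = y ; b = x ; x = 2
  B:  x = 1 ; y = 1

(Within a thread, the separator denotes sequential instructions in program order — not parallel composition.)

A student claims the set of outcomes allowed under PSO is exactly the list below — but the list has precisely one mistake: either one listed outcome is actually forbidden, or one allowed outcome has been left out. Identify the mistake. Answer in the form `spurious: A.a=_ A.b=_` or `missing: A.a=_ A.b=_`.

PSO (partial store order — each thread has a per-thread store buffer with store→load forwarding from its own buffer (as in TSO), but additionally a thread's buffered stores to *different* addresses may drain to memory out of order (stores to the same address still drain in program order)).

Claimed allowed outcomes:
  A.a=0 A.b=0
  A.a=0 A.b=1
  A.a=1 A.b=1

outcome vector order: (A.a,A.b)
[PSO] allowed = {(0,0) (0,1) (1,0) (1,1)}
PSO∖claimed = {(1,0)}

missing: A.a=1 A.b=0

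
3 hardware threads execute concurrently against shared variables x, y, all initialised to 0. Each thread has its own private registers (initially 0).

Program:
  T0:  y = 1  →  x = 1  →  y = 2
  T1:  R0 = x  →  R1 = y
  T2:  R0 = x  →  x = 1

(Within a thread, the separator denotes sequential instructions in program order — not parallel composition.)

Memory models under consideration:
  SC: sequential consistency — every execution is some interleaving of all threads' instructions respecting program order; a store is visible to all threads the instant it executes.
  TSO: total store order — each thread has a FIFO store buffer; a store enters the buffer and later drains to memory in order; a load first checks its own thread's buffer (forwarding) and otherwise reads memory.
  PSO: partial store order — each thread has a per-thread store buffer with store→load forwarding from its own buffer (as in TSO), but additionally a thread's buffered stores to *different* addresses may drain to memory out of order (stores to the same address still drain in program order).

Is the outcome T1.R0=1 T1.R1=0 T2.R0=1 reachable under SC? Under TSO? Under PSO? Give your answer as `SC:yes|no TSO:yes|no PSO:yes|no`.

SC:no TSO:no PSO:yes

outcome vector order: (T1.R0,T1.R1,T2.R0)
SC (11): (0,0,0); (0,0,1); (0,1,0); (0,1,1); (0,2,0); (0,2,1); (1,0,0); (1,1,0); (1,1,1); (1,2,0); (1,2,1)
TSO (11): (0,0,0); (0,0,1); (0,1,0); (0,1,1); (0,2,0); (0,2,1); (1,0,0); (1,1,0); (1,1,1); (1,2,0); (1,2,1)
PSO (12): (0,0,0); (0,0,1); (0,1,0); (0,1,1); (0,2,0); (0,2,1); (1,0,0); (1,0,1); (1,1,0); (1,1,1); (1,2,0); (1,2,1)
target (1,0,1) ∈ {PSO}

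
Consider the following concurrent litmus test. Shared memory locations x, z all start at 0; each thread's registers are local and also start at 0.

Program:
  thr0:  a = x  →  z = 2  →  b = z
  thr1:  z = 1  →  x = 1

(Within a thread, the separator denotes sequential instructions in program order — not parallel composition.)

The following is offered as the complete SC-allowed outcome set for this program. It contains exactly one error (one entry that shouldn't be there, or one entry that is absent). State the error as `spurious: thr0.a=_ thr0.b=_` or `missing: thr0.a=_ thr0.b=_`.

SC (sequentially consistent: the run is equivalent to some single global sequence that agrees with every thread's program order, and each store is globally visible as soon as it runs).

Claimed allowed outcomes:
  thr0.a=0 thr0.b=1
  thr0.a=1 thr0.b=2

outcome vector order: (thr0.a,thr0.b)
[SC] allowed = {0/1, 0/2, 1/2}
SC∖claimed = {0/2}

missing: thr0.a=0 thr0.b=2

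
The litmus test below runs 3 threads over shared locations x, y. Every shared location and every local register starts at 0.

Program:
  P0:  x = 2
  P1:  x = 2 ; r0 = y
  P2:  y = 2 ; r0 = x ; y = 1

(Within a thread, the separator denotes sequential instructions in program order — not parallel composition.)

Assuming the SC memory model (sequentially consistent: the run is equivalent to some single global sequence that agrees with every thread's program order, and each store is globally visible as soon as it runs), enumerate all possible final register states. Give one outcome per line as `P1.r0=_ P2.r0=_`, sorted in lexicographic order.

P1.r0=0 P2.r0=2
P1.r0=1 P2.r0=0
P1.r0=1 P2.r0=2
P1.r0=2 P2.r0=0
P1.r0=2 P2.r0=2

outcome vector order: (P1.r0,P2.r0)
|SC outcomes| = 5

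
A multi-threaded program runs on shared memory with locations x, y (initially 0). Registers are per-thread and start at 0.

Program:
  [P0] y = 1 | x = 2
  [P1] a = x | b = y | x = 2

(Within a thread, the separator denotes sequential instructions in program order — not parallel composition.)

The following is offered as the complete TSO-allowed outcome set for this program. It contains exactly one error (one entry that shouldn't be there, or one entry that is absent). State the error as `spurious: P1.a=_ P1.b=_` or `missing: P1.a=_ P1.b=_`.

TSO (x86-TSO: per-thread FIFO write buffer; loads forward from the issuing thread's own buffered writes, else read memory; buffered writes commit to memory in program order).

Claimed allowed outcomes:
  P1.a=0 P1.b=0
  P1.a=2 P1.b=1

missing: P1.a=0 P1.b=1

outcome vector order: (P1.a,P1.b)
[TSO] allowed = {<0 0>; <0 1>; <2 1>}
TSO∖claimed = {<0 1>}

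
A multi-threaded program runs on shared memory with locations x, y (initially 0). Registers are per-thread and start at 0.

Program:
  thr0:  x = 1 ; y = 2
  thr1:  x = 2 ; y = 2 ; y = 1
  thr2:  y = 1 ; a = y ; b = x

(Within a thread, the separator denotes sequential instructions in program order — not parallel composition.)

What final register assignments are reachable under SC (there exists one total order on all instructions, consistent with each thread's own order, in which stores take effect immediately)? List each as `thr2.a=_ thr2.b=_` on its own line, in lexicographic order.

thr2.a=1 thr2.b=0
thr2.a=1 thr2.b=1
thr2.a=1 thr2.b=2
thr2.a=2 thr2.b=1
thr2.a=2 thr2.b=2

outcome vector order: (thr2.a,thr2.b)
|SC outcomes| = 5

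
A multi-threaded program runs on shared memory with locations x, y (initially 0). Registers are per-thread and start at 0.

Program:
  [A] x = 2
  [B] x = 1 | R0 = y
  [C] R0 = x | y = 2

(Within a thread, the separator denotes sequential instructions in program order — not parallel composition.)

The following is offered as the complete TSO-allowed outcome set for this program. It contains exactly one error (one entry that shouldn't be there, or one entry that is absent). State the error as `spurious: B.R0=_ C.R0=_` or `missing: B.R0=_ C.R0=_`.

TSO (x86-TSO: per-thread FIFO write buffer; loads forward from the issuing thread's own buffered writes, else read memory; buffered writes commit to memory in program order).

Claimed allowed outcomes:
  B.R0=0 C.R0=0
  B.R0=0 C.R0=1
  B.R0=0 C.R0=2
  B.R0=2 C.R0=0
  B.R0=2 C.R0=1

outcome vector order: (B.R0,C.R0)
TSO: 6 outcomes — {<0 0>, <0 1>, <0 2>, <2 0>, <2 1>, <2 2>}
TSO∖claimed = {<2 2>}

missing: B.R0=2 C.R0=2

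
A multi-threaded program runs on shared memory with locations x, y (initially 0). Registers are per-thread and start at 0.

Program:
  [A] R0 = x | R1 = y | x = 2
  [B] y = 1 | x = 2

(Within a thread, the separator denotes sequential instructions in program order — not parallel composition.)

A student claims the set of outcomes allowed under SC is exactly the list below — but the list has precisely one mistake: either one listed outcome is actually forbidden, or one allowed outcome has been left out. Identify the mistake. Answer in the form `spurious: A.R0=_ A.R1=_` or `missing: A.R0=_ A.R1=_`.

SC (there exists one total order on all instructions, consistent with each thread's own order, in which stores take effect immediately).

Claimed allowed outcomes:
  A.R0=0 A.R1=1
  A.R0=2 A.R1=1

outcome vector order: (A.R0,A.R1)
under SC → <0 0>; <0 1>; <2 1>
SC∖claimed = {<0 0>}

missing: A.R0=0 A.R1=0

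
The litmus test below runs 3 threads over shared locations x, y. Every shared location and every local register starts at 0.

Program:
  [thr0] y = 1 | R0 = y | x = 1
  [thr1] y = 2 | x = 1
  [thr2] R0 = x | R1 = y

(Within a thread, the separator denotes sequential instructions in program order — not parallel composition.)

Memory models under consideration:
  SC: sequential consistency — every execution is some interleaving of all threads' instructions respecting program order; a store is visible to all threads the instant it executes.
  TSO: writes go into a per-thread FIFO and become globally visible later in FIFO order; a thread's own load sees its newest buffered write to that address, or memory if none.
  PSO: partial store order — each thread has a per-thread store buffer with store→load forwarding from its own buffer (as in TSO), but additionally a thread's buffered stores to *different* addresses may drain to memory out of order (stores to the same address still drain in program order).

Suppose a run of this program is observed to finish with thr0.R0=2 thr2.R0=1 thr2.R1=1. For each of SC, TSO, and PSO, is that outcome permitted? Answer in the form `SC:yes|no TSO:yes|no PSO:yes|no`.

outcome vector order: (thr0.R0,thr2.R0,thr2.R1)
under SC → <1 0 0>; <1 0 1>; <1 0 2>; <1 1 1>; <1 1 2>; <2 0 0>; <2 0 1>; <2 0 2>; <2 1 2>
under TSO → <1 0 0>; <1 0 1>; <1 0 2>; <1 1 1>; <1 1 2>; <2 0 0>; <2 0 1>; <2 0 2>; <2 1 2>
under PSO → <1 0 0>; <1 0 1>; <1 0 2>; <1 1 0>; <1 1 1>; <1 1 2>; <2 0 0>; <2 0 1>; <2 0 2>; <2 1 0>; <2 1 1>; <2 1 2>
target <2 1 1> ∈ {PSO}

SC:no TSO:no PSO:yes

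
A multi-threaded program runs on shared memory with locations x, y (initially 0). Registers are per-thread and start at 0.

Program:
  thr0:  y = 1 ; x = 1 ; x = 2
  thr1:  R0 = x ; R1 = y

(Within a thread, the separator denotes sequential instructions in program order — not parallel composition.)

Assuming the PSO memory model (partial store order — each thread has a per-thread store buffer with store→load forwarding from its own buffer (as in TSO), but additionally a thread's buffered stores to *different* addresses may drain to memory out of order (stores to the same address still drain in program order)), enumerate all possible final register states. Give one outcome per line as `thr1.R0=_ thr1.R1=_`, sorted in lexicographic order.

outcome vector order: (thr1.R0,thr1.R1)
|PSO outcomes| = 6

thr1.R0=0 thr1.R1=0
thr1.R0=0 thr1.R1=1
thr1.R0=1 thr1.R1=0
thr1.R0=1 thr1.R1=1
thr1.R0=2 thr1.R1=0
thr1.R0=2 thr1.R1=1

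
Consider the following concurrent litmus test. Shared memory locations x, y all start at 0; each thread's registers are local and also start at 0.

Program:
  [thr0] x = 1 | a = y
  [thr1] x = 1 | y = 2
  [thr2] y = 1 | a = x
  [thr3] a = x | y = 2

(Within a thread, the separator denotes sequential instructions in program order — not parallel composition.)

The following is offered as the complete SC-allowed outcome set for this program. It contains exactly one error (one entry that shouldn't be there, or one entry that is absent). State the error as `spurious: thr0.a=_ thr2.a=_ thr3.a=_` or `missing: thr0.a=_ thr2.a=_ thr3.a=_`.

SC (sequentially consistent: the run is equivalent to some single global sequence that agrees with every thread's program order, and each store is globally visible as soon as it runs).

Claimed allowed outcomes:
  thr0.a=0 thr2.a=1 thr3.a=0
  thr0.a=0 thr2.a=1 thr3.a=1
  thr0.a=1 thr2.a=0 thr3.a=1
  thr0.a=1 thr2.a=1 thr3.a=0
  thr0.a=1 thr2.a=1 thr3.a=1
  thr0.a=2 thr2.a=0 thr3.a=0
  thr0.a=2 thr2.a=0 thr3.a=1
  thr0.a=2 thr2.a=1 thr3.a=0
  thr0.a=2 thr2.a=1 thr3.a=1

outcome vector order: (thr0.a,thr2.a,thr3.a)
[SC] allowed = {<0 1 0>; <0 1 1>; <1 0 0>; <1 0 1>; <1 1 0>; <1 1 1>; <2 0 0>; <2 0 1>; <2 1 0>; <2 1 1>}
SC∖claimed = {<1 0 0>}

missing: thr0.a=1 thr2.a=0 thr3.a=0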